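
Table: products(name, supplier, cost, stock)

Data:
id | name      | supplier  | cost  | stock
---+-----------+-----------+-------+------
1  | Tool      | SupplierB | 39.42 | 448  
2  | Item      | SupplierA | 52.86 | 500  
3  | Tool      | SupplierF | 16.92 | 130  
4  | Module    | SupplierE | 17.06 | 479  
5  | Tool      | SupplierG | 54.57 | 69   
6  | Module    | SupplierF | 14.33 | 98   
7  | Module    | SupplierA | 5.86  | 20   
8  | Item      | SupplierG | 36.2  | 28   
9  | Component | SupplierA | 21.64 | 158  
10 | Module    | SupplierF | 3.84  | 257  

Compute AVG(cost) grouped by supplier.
SELECT supplier, AVG(cost) as result
FROM products
GROUP BY supplier

Result:
  SupplierA: 26.79
  SupplierB: 39.42
  SupplierE: 17.06
  SupplierF: 11.70
  SupplierG: 45.39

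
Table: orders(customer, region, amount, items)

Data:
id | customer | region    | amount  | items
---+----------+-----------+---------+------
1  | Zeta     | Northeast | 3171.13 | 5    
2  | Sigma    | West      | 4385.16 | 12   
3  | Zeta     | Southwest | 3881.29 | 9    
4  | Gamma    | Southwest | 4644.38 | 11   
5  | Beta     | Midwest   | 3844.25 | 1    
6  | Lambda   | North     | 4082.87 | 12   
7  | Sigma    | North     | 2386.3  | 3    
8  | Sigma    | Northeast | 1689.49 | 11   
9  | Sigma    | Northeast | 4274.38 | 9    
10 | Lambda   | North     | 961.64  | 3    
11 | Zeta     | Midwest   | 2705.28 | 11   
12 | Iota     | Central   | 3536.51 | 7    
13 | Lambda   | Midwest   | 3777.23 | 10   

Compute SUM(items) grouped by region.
SELECT region, SUM(items) as result
FROM orders
GROUP BY region

Result:
  Central: 7
  Midwest: 22
  North: 18
  Northeast: 25
  Southwest: 20
  West: 12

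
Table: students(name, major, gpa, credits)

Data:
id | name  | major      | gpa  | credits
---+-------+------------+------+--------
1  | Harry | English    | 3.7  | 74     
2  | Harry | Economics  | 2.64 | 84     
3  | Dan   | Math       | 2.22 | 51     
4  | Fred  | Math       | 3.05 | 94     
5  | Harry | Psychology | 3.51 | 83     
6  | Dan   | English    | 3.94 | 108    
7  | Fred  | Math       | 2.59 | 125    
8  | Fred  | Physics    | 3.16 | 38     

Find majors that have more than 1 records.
SELECT major, COUNT(*) as cnt
FROM students
GROUP BY major
HAVING COUNT(*) > 1

Result:
  English: 2
  Math: 3

Note: HAVING filters groups after aggregation, WHERE filters rows before.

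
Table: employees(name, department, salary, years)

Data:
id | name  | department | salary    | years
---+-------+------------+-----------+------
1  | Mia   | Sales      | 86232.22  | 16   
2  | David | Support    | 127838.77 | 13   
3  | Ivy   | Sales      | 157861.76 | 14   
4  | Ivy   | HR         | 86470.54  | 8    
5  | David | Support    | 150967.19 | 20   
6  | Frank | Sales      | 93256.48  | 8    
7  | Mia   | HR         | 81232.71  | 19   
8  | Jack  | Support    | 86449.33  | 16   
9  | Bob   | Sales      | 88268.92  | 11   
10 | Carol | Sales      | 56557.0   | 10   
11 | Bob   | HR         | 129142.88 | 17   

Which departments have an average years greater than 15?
SELECT department, AVG(years)
FROM employees
GROUP BY department
HAVING AVG(years) > 15

Result:
  Support: avg=16.33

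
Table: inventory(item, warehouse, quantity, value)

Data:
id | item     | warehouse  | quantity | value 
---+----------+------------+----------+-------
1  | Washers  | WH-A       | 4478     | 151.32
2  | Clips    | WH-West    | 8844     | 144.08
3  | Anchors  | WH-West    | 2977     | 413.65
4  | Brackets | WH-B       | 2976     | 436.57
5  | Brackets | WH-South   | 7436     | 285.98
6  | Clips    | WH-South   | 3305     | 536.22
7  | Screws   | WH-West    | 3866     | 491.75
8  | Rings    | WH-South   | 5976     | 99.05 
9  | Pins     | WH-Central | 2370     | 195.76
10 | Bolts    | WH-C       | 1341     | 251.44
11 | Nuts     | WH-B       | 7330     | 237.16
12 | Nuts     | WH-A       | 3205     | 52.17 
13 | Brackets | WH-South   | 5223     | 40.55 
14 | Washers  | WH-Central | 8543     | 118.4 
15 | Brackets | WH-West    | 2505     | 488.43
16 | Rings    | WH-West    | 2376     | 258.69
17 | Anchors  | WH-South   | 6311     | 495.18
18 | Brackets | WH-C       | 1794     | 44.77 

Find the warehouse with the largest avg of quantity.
SELECT warehouse, AVG(quantity) as val
FROM inventory
GROUP BY warehouse
ORDER BY val DESC
LIMIT 1

Result: WH-South with avg(quantity) = 5650.20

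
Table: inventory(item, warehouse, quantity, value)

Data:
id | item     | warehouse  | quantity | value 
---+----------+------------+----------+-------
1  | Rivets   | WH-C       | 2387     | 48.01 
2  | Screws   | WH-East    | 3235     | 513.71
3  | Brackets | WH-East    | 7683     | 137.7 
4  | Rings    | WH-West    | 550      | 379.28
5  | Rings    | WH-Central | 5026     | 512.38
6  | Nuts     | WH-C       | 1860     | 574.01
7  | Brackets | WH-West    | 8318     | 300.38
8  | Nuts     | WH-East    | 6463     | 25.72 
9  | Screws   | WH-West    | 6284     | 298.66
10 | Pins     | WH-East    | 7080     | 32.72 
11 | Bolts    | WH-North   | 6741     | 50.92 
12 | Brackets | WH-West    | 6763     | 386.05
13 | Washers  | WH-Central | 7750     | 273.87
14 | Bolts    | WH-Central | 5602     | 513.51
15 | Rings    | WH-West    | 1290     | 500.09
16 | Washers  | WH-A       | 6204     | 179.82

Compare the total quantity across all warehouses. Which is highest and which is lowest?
SELECT warehouse, SUM(quantity)
FROM inventory
GROUP BY warehouse
ORDER BY SUM(quantity)

All groups:
  WH-C: 4247
  WH-A: 6204
  WH-North: 6741
  WH-Central: 18378
  WH-West: 23205
  WH-East: 24461

Highest: WH-East (24461)
Lowest: WH-C (4247)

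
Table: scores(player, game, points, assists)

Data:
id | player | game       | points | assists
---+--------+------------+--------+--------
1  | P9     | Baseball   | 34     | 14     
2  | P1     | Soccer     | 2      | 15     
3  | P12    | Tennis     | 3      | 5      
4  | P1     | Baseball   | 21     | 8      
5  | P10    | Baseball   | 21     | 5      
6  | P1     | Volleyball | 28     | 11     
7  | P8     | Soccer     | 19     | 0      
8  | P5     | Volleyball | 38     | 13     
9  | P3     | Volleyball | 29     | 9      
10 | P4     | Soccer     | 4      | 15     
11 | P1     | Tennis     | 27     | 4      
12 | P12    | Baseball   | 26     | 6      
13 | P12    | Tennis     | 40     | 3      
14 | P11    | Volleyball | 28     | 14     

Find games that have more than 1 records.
SELECT game, COUNT(*) as cnt
FROM scores
GROUP BY game
HAVING COUNT(*) > 1

Result:
  Baseball: 4
  Soccer: 3
  Tennis: 3
  Volleyball: 4

Note: HAVING filters groups after aggregation, WHERE filters rows before.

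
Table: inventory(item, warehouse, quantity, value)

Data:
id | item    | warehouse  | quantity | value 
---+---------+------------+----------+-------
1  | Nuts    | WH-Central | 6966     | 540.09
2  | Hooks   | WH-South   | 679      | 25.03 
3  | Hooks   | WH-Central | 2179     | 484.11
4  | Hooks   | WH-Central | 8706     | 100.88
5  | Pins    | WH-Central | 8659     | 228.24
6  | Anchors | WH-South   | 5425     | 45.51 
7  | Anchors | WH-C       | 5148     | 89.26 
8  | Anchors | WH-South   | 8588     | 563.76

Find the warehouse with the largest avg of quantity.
SELECT warehouse, AVG(quantity) as val
FROM inventory
GROUP BY warehouse
ORDER BY val DESC
LIMIT 1

Result: WH-Central with avg(quantity) = 6627.50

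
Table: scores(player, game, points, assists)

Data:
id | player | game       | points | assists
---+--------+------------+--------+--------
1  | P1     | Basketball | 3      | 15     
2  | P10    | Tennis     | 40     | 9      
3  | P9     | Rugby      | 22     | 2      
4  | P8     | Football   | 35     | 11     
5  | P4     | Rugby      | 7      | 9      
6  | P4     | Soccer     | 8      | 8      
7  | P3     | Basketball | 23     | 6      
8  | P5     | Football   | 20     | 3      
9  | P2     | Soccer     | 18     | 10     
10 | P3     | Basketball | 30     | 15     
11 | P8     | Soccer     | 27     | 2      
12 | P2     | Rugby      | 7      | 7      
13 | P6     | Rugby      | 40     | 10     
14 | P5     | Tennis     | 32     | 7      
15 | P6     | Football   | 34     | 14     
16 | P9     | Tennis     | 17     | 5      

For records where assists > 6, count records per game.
SELECT game, COUNT(*)
FROM scores
WHERE assists > 6
GROUP BY game

Note: WHERE filters rows before grouping.

Result:
  Basketball: 2
  Football: 2
  Rugby: 3
  Soccer: 2
  Tennis: 2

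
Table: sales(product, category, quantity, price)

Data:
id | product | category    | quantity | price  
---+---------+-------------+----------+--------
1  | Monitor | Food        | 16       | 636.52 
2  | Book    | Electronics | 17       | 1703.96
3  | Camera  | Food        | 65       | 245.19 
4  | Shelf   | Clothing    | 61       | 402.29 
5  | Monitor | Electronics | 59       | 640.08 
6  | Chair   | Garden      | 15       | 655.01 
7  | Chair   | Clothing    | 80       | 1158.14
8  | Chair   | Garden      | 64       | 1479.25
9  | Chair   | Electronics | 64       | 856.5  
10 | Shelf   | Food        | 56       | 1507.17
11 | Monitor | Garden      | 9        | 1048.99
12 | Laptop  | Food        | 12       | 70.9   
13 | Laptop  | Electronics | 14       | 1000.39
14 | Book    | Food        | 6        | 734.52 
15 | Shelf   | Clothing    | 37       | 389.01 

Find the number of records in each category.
SELECT category, COUNT(*) as count
FROM sales
GROUP BY category

Result:
  Clothing: 3
  Electronics: 4
  Food: 5
  Garden: 3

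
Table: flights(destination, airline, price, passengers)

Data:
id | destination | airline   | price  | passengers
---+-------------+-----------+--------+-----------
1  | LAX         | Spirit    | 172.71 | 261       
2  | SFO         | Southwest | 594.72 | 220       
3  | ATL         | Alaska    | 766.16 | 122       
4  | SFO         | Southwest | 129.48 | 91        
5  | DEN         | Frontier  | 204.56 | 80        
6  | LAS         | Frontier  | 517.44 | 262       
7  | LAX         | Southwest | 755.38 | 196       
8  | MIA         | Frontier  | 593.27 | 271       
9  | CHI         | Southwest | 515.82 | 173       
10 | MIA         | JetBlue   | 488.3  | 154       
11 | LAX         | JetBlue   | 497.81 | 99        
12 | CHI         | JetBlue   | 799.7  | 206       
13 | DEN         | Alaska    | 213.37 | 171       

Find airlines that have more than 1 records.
SELECT airline, COUNT(*) as cnt
FROM flights
GROUP BY airline
HAVING COUNT(*) > 1

Result:
  Alaska: 2
  Frontier: 3
  JetBlue: 3
  Southwest: 4

Note: HAVING filters groups after aggregation, WHERE filters rows before.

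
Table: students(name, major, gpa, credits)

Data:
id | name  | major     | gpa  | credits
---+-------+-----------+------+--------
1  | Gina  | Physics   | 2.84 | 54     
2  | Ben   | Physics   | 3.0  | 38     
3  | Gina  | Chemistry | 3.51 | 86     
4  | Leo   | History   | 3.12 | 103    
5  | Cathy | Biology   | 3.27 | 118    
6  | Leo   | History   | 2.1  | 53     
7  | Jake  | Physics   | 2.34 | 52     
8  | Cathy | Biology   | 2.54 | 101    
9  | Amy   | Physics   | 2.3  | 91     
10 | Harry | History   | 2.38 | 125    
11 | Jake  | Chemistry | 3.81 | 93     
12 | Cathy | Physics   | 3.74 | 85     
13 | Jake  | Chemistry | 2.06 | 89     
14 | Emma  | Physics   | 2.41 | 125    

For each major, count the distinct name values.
SELECT major, COUNT(DISTINCT name)
FROM students
GROUP BY major

Result:
  Biology: 1 distinct
  Chemistry: 2 distinct
  History: 2 distinct
  Physics: 6 distinct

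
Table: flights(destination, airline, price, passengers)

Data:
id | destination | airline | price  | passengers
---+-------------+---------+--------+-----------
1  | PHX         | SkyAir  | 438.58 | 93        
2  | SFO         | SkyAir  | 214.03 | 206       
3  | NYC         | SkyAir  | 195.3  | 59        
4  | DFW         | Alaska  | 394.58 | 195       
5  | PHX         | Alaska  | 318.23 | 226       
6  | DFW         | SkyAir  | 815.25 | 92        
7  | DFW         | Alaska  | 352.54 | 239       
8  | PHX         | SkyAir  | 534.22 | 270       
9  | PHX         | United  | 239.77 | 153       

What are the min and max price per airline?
SELECT airline, MIN(price), MAX(price)
FROM flights
GROUP BY airline

Result:
  Alaska: min=318.23, max=394.58
  SkyAir: min=195.30, max=815.25
  United: min=239.77, max=239.77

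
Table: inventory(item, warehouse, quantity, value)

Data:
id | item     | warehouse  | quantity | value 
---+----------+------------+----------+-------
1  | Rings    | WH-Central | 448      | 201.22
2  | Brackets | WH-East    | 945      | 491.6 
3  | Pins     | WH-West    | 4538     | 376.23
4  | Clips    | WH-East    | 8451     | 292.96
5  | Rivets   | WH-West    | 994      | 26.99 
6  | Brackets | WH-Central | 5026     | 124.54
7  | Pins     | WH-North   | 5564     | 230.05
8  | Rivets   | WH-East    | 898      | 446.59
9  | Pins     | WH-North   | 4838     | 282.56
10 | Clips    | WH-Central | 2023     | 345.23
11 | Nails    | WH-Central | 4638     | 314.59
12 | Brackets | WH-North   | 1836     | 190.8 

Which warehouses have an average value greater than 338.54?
SELECT warehouse, AVG(value)
FROM inventory
GROUP BY warehouse
HAVING AVG(value) > 338.54

Result:
  WH-East: avg=410.38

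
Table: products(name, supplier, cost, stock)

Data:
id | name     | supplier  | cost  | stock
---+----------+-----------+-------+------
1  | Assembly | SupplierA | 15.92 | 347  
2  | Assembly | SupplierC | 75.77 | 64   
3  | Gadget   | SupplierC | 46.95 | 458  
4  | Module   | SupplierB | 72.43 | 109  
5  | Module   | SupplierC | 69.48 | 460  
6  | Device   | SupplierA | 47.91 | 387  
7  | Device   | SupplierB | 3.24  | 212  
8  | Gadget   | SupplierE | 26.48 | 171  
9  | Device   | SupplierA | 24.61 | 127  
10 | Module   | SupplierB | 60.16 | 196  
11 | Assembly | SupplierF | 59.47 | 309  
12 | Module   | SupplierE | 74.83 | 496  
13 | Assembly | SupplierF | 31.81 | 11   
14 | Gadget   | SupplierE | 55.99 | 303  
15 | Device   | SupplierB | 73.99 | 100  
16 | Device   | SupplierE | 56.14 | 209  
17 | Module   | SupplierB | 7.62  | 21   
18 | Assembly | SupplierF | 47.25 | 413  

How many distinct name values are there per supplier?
SELECT supplier, COUNT(DISTINCT name)
FROM products
GROUP BY supplier

Result:
  SupplierA: 2 distinct
  SupplierB: 2 distinct
  SupplierC: 3 distinct
  SupplierE: 3 distinct
  SupplierF: 1 distinct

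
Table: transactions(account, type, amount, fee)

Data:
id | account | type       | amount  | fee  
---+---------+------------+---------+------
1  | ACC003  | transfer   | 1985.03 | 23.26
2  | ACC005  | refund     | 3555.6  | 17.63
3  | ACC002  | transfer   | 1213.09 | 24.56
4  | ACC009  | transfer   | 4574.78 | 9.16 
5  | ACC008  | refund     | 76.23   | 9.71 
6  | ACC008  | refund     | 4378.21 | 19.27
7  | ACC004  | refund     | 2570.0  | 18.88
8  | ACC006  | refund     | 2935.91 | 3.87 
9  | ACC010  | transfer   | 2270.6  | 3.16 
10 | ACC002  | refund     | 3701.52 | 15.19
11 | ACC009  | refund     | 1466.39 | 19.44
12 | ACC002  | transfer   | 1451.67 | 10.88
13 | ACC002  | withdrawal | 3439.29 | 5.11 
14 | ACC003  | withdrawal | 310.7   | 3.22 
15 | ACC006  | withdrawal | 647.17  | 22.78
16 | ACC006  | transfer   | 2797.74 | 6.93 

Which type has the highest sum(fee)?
SELECT type, SUM(fee) as val
FROM transactions
GROUP BY type
ORDER BY val DESC
LIMIT 1

Result: refund with sum(fee) = 103.99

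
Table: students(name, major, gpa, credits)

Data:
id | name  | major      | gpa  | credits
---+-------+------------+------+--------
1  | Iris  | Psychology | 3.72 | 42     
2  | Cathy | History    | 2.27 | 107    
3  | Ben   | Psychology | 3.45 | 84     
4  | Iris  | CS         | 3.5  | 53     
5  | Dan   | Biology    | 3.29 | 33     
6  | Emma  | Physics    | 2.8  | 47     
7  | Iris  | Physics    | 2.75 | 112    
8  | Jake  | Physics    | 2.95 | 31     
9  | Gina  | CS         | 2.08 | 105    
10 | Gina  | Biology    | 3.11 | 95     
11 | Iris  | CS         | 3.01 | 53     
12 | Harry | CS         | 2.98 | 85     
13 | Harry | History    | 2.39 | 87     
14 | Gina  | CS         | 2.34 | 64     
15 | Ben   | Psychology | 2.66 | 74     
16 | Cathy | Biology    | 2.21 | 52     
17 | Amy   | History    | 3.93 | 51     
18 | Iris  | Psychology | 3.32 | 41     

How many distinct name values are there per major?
SELECT major, COUNT(DISTINCT name)
FROM students
GROUP BY major

Result:
  Biology: 3 distinct
  CS: 3 distinct
  History: 3 distinct
  Physics: 3 distinct
  Psychology: 2 distinct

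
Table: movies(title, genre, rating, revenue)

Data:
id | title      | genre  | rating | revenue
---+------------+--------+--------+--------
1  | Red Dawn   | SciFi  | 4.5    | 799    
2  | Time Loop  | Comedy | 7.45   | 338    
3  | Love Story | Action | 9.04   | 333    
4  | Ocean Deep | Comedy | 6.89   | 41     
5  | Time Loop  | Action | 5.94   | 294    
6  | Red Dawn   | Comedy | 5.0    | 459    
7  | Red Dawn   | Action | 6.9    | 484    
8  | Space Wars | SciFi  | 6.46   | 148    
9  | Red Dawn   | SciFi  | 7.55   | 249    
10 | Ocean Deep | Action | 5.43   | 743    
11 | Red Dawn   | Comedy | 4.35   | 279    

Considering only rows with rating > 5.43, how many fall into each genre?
SELECT genre, COUNT(*)
FROM movies
WHERE rating > 5.43
GROUP BY genre

Note: WHERE filters rows before grouping.

Result:
  Action: 3
  Comedy: 2
  SciFi: 2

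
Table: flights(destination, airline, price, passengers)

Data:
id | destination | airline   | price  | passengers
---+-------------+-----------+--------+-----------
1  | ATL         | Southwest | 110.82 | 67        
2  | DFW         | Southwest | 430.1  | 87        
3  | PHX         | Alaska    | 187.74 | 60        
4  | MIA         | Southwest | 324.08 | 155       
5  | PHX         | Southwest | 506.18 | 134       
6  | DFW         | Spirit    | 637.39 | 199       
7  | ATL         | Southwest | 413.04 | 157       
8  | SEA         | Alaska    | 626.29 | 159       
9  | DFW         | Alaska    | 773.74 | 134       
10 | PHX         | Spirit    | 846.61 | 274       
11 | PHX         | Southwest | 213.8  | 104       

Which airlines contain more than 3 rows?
SELECT airline, COUNT(*) as cnt
FROM flights
GROUP BY airline
HAVING COUNT(*) > 3

Result:
  Southwest: 6

Note: HAVING filters groups after aggregation, WHERE filters rows before.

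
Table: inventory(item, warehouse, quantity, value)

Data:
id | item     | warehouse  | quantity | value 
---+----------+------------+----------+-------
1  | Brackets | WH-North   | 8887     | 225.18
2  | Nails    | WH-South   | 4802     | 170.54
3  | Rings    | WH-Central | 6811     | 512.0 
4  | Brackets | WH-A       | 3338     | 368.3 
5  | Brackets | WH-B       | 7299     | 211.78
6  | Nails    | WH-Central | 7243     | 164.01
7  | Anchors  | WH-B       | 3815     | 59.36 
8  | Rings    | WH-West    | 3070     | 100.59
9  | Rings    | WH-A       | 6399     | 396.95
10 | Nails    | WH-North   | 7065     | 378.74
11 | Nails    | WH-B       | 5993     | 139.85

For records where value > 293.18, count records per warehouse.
SELECT warehouse, COUNT(*)
FROM inventory
WHERE value > 293.18
GROUP BY warehouse

Note: WHERE filters rows before grouping.

Result:
  WH-A: 2
  WH-Central: 1
  WH-North: 1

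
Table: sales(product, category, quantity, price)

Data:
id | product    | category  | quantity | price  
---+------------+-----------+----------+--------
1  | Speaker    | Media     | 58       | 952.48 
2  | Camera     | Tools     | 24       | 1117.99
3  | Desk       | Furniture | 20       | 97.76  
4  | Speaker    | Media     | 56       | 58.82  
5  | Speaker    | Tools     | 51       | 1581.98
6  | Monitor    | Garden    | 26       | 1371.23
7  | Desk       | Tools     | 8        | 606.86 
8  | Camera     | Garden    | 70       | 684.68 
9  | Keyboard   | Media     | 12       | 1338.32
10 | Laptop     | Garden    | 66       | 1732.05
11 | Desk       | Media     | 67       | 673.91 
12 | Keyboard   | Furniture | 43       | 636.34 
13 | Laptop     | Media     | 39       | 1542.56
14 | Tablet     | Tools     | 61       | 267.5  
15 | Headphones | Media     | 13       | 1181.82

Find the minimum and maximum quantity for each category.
SELECT category, MIN(quantity), MAX(quantity)
FROM sales
GROUP BY category

Result:
  Furniture: min=20, max=43
  Garden: min=26, max=70
  Media: min=12, max=67
  Tools: min=8, max=61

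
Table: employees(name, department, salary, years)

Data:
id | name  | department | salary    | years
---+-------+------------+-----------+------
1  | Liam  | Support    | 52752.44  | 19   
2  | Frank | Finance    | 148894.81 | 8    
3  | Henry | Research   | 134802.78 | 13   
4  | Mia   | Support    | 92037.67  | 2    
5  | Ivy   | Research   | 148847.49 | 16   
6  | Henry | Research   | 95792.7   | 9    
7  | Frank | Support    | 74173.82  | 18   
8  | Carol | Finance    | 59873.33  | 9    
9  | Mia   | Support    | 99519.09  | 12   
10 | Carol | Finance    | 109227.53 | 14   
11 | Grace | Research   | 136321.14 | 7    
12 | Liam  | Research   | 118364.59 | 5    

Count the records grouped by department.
SELECT department, COUNT(*) as count
FROM employees
GROUP BY department

Result:
  Finance: 3
  Research: 5
  Support: 4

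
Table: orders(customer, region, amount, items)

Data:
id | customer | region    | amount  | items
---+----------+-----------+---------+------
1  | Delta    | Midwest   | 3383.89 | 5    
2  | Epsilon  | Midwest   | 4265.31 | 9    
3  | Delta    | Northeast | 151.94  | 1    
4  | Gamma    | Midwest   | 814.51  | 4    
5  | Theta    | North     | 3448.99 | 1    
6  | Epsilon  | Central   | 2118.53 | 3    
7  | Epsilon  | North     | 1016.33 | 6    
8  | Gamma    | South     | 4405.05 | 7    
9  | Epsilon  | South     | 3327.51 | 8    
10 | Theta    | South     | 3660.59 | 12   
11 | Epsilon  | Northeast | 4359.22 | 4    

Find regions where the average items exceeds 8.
SELECT region, AVG(items)
FROM orders
GROUP BY region
HAVING AVG(items) > 8

Result:
  South: avg=9.00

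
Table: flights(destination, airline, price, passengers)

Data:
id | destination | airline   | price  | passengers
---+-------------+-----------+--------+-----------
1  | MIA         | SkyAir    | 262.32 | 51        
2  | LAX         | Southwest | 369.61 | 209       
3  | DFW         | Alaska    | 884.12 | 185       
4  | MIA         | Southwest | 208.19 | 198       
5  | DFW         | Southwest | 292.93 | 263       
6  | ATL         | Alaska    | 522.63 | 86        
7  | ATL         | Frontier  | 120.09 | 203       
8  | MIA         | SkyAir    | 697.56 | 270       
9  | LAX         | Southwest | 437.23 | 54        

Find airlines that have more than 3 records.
SELECT airline, COUNT(*) as cnt
FROM flights
GROUP BY airline
HAVING COUNT(*) > 3

Result:
  Southwest: 4

Note: HAVING filters groups after aggregation, WHERE filters rows before.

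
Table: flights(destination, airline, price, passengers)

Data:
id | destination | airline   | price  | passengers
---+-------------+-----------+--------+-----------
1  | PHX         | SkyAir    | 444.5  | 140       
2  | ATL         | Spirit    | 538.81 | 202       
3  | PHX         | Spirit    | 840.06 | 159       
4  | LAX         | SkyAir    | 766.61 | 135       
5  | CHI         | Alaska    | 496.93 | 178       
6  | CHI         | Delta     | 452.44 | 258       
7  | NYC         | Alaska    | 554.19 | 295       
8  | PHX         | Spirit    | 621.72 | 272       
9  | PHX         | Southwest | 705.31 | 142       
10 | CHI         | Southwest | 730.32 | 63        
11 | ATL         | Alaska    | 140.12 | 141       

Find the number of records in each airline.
SELECT airline, COUNT(*) as count
FROM flights
GROUP BY airline

Result:
  Alaska: 3
  Delta: 1
  SkyAir: 2
  Southwest: 2
  Spirit: 3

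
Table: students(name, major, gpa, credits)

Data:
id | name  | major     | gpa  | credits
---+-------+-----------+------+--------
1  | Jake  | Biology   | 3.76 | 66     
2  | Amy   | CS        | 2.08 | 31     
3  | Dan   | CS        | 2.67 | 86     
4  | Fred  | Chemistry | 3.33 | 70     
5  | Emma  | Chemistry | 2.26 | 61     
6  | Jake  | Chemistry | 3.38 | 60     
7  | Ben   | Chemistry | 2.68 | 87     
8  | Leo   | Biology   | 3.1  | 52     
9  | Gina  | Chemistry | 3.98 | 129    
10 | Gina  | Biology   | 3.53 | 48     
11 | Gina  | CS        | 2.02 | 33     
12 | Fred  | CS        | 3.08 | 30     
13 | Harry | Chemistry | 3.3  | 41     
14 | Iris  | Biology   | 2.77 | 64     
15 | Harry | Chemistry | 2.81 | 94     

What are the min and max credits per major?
SELECT major, MIN(credits), MAX(credits)
FROM students
GROUP BY major

Result:
  Biology: min=48, max=66
  CS: min=30, max=86
  Chemistry: min=41, max=129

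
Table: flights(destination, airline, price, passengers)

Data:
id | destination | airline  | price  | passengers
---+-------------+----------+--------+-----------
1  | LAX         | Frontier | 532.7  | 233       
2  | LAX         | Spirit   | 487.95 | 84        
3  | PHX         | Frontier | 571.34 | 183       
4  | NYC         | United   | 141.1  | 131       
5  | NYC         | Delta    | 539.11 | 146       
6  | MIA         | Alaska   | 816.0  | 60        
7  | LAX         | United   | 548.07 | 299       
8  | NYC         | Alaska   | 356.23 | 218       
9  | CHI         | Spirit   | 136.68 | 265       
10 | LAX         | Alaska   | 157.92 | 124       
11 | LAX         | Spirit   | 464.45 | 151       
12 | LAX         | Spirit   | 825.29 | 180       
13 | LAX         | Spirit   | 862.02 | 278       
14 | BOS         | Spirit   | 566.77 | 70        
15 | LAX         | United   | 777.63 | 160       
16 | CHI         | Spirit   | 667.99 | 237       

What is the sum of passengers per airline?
SELECT airline, SUM(passengers) as result
FROM flights
GROUP BY airline

Result:
  Alaska: 402
  Delta: 146
  Frontier: 416
  Spirit: 1265
  United: 590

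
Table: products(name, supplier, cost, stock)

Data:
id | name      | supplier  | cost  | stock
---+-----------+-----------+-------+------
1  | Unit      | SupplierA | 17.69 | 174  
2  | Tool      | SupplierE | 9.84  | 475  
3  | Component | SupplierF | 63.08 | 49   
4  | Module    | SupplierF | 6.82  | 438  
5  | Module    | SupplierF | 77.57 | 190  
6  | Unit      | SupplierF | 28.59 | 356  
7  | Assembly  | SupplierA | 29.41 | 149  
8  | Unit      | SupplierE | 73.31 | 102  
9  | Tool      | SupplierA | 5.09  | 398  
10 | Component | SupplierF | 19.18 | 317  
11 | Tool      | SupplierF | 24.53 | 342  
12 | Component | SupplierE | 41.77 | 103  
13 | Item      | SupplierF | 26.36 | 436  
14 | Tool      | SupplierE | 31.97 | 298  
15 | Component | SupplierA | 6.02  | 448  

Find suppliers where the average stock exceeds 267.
SELECT supplier, AVG(stock)
FROM products
GROUP BY supplier
HAVING AVG(stock) > 267

Result:
  SupplierA: avg=292.25
  SupplierF: avg=304.00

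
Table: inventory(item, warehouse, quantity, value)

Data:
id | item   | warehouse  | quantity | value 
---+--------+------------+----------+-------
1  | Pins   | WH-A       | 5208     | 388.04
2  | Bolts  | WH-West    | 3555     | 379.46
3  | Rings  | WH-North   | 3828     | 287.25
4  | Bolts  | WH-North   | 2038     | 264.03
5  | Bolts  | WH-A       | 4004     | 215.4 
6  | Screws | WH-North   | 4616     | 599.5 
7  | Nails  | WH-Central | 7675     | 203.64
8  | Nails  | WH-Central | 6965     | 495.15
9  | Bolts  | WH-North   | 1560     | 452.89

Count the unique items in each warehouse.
SELECT warehouse, COUNT(DISTINCT item)
FROM inventory
GROUP BY warehouse

Result:
  WH-A: 2 distinct
  WH-Central: 1 distinct
  WH-North: 3 distinct
  WH-West: 1 distinct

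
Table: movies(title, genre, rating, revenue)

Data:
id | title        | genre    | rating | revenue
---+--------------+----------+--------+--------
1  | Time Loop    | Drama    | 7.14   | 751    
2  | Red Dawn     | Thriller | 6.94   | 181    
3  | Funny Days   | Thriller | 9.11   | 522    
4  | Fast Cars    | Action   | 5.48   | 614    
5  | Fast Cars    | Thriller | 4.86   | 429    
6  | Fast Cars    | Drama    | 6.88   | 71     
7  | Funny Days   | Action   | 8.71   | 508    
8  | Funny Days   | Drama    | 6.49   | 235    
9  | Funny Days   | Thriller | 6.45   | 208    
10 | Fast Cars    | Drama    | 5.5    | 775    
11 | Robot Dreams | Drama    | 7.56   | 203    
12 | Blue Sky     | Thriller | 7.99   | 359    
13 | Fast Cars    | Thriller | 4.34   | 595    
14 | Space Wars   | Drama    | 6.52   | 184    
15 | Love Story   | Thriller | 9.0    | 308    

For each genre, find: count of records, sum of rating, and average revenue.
SELECT genre,
       COUNT(*) as cnt,
       SUM(rating) as total_rating,
       AVG(revenue) as avg_revenue
FROM movies
GROUP BY genre

Result:
  Action: 2 records, 14.19 total rating, 561.00 avg revenue
  Drama: 6 records, 40.09 total rating, 369.83 avg revenue
  Thriller: 7 records, 48.69 total rating, 371.71 avg revenue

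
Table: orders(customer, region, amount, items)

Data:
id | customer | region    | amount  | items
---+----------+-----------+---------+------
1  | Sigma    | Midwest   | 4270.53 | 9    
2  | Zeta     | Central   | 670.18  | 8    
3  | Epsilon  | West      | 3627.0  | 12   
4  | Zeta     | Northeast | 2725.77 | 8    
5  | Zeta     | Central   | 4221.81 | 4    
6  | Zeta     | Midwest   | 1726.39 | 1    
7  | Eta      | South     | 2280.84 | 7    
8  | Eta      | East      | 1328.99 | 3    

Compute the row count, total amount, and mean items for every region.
SELECT region,
       COUNT(*) as cnt,
       SUM(amount) as total_amount,
       AVG(items) as avg_items
FROM orders
GROUP BY region

Result:
  Central: 2 records, 4891.99 total amount, 6.00 avg items
  East: 1 records, 1328.99 total amount, 3.00 avg items
  Midwest: 2 records, 5996.92 total amount, 5.00 avg items
  Northeast: 1 records, 2725.77 total amount, 8.00 avg items
  South: 1 records, 2280.84 total amount, 7.00 avg items
  West: 1 records, 3627.00 total amount, 12.00 avg items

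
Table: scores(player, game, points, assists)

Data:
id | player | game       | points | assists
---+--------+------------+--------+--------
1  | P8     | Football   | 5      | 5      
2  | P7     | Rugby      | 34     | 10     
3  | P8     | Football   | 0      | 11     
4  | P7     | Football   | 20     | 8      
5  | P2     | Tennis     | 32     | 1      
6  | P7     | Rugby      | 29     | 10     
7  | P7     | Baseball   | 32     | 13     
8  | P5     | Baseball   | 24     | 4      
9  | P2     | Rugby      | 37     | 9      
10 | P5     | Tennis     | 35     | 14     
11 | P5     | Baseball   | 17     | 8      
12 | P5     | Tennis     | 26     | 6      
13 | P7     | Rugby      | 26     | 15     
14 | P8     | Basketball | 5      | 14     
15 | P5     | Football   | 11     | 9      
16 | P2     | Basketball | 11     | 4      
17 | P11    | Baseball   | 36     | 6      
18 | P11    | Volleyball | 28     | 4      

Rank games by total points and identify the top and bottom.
SELECT game, SUM(points)
FROM scores
GROUP BY game
ORDER BY SUM(points)

All groups:
  Basketball: 16
  Volleyball: 28
  Football: 36
  Tennis: 93
  Baseball: 109
  Rugby: 126

Highest: Rugby (126)
Lowest: Basketball (16)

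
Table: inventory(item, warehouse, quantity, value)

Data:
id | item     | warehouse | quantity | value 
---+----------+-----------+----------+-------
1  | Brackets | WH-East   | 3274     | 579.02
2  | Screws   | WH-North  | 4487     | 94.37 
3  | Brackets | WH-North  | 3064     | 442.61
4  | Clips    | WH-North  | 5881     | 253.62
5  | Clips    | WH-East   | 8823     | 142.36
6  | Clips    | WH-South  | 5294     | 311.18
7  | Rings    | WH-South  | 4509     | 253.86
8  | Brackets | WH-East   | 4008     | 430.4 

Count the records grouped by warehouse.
SELECT warehouse, COUNT(*) as count
FROM inventory
GROUP BY warehouse

Result:
  WH-East: 3
  WH-North: 3
  WH-South: 2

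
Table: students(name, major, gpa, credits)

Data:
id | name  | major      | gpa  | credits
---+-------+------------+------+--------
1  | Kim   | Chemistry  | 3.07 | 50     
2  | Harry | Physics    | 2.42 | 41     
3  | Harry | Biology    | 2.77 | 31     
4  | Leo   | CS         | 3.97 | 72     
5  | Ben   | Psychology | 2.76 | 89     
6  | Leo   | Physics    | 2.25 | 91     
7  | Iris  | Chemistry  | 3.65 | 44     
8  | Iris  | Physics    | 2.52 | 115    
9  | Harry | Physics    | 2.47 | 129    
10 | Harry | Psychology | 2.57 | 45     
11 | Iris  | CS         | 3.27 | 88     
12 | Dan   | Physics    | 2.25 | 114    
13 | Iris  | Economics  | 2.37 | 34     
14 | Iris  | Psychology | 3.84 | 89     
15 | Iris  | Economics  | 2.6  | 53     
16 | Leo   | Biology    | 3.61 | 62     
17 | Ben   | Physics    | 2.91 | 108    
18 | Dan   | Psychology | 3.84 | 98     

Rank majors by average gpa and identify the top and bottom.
SELECT major, AVG(gpa)
FROM students
GROUP BY major
ORDER BY AVG(gpa)

All groups:
  Physics: 2.47
  Economics: 2.49
  Biology: 3.19
  Psychology: 3.25
  Chemistry: 3.36
  CS: 3.62

Highest: CS (3.62)
Lowest: Physics (2.47)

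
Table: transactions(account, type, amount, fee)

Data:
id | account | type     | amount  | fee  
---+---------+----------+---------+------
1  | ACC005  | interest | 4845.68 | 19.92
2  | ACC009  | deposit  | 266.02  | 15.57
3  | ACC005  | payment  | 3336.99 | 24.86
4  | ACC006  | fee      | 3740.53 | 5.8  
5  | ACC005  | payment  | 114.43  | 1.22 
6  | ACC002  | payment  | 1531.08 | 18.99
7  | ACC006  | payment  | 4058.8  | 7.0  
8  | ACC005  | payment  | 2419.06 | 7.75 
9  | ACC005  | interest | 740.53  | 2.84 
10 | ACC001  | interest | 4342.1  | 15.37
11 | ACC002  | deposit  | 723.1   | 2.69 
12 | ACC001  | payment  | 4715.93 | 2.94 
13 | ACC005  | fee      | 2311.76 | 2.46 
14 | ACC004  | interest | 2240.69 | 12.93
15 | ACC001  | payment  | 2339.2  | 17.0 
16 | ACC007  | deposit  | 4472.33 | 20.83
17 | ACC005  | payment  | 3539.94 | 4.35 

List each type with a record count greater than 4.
SELECT type, COUNT(*) as cnt
FROM transactions
GROUP BY type
HAVING COUNT(*) > 4

Result:
  payment: 8

Note: HAVING filters groups after aggregation, WHERE filters rows before.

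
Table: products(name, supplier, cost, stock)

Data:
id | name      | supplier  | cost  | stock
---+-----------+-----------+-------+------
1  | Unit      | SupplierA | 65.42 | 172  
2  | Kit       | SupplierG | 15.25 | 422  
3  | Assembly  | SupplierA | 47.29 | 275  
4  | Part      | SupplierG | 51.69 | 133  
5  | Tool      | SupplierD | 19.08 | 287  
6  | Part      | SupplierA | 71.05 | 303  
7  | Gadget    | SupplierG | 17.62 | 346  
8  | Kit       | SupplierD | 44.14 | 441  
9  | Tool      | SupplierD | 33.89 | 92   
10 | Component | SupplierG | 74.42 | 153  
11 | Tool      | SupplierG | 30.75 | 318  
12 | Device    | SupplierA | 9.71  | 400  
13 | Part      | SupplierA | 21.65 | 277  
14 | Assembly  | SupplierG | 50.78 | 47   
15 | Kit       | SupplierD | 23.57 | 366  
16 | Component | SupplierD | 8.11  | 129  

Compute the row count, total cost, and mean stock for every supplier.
SELECT supplier,
       COUNT(*) as cnt,
       SUM(cost) as total_cost,
       AVG(stock) as avg_stock
FROM products
GROUP BY supplier

Result:
  SupplierA: 5 records, 215.12 total cost, 285.40 avg stock
  SupplierD: 5 records, 128.79 total cost, 263.00 avg stock
  SupplierG: 6 records, 240.51 total cost, 236.50 avg stock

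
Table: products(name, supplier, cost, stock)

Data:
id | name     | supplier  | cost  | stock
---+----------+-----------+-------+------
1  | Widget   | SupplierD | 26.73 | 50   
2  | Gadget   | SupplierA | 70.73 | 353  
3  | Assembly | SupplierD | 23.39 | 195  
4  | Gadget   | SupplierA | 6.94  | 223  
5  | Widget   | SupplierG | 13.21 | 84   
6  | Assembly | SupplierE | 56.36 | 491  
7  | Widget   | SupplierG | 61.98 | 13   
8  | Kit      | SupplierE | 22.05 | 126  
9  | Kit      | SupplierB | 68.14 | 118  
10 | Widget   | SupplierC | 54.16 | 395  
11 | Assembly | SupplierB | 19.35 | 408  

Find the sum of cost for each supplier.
SELECT supplier, SUM(cost) as result
FROM products
GROUP BY supplier

Result:
  SupplierA: 77.67
  SupplierB: 87.49
  SupplierC: 54.16
  SupplierD: 50.12
  SupplierE: 78.41
  SupplierG: 75.19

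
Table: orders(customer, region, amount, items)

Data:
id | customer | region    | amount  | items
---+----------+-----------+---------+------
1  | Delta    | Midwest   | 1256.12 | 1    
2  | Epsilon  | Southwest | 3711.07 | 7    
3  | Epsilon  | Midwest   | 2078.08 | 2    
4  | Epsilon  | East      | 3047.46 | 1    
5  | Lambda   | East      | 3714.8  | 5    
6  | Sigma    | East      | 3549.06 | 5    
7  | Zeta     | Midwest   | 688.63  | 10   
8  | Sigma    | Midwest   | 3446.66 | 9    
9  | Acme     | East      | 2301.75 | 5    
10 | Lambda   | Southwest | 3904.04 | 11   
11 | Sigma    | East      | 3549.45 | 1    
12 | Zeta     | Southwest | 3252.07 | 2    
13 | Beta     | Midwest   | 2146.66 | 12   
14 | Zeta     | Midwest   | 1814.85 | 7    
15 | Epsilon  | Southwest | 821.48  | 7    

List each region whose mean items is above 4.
SELECT region, AVG(items)
FROM orders
GROUP BY region
HAVING AVG(items) > 4

Result:
  Midwest: avg=6.83
  Southwest: avg=6.75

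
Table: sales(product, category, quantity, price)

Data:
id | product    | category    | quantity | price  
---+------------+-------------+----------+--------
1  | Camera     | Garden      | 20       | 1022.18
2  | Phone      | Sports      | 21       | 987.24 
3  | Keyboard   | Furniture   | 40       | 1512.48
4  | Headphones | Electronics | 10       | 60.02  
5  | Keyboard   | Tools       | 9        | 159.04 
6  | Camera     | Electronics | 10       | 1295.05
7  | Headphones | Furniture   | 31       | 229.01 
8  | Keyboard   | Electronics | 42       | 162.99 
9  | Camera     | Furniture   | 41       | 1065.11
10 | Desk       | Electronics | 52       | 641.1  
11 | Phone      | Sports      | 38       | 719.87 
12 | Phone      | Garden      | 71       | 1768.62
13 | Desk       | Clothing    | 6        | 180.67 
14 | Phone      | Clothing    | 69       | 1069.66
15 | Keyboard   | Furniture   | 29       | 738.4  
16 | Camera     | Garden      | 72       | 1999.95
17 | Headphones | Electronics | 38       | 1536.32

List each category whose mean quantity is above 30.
SELECT category, AVG(quantity)
FROM sales
GROUP BY category
HAVING AVG(quantity) > 30

Result:
  Clothing: avg=37.50
  Electronics: avg=30.40
  Furniture: avg=35.25
  Garden: avg=54.33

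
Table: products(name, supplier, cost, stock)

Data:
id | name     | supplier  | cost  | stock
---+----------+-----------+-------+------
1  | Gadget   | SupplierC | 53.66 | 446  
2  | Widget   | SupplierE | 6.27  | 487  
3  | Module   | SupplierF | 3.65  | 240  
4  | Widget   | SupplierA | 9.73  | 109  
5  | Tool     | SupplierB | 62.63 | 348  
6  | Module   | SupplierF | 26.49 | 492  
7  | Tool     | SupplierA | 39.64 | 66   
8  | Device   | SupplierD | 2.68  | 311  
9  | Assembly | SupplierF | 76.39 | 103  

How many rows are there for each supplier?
SELECT supplier, COUNT(*) as count
FROM products
GROUP BY supplier

Result:
  SupplierA: 2
  SupplierB: 1
  SupplierC: 1
  SupplierD: 1
  SupplierE: 1
  SupplierF: 3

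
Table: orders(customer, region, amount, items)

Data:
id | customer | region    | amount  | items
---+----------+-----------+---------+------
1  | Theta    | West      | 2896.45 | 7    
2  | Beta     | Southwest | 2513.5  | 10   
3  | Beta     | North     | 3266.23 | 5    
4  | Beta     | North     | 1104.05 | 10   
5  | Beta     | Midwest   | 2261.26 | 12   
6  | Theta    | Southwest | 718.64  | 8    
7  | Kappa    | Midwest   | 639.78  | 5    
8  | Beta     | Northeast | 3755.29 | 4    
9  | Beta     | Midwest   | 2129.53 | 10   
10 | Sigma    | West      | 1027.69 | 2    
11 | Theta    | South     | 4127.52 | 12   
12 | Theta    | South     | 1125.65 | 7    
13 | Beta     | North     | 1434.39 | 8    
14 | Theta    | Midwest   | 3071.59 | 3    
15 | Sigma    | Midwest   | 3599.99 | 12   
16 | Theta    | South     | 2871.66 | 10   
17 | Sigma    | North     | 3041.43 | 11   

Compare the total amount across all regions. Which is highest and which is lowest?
SELECT region, SUM(amount)
FROM orders
GROUP BY region
ORDER BY SUM(amount)

All groups:
  Southwest: 3232.14
  Northeast: 3755.29
  West: 3924.14
  South: 8124.83
  North: 8846.10
  Midwest: 11702.15

Highest: Midwest (11702.15)
Lowest: Southwest (3232.14)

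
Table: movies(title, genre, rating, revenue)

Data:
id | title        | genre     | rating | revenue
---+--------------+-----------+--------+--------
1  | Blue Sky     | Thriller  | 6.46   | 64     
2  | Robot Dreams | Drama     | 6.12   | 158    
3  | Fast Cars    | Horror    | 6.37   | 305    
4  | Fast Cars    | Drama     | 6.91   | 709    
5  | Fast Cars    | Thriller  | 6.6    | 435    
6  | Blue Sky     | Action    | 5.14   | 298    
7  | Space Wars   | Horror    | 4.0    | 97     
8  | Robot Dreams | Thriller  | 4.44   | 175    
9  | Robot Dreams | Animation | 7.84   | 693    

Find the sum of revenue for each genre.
SELECT genre, SUM(revenue) as result
FROM movies
GROUP BY genre

Result:
  Action: 298
  Animation: 693
  Drama: 867
  Horror: 402
  Thriller: 674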